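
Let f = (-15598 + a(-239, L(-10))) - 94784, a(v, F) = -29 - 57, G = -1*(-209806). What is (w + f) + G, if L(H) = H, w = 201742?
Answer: 301080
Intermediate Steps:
G = 209806
a(v, F) = -86
f = -110468 (f = (-15598 - 86) - 94784 = -15684 - 94784 = -110468)
(w + f) + G = (201742 - 110468) + 209806 = 91274 + 209806 = 301080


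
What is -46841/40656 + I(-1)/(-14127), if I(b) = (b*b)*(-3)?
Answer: -220533613/191449104 ≈ -1.1519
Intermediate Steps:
I(b) = -3*b**2 (I(b) = b**2*(-3) = -3*b**2)
-46841/40656 + I(-1)/(-14127) = -46841/40656 - 3*(-1)**2/(-14127) = -46841*1/40656 - 3*1*(-1/14127) = -46841/40656 - 3*(-1/14127) = -46841/40656 + 1/4709 = -220533613/191449104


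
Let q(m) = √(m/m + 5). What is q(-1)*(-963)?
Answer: -963*√6 ≈ -2358.9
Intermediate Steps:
q(m) = √6 (q(m) = √(1 + 5) = √6)
q(-1)*(-963) = √6*(-963) = -963*√6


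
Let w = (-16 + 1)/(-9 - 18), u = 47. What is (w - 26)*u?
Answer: -10763/9 ≈ -1195.9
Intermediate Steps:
w = 5/9 (w = -15/(-27) = -15*(-1/27) = 5/9 ≈ 0.55556)
(w - 26)*u = (5/9 - 26)*47 = -229/9*47 = -10763/9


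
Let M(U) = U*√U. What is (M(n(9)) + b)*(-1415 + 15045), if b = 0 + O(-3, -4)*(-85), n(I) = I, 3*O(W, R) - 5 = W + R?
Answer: 3421130/3 ≈ 1.1404e+6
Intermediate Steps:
O(W, R) = 5/3 + R/3 + W/3 (O(W, R) = 5/3 + (W + R)/3 = 5/3 + (R + W)/3 = 5/3 + (R/3 + W/3) = 5/3 + R/3 + W/3)
M(U) = U^(3/2)
b = 170/3 (b = 0 + (5/3 + (⅓)*(-4) + (⅓)*(-3))*(-85) = 0 + (5/3 - 4/3 - 1)*(-85) = 0 - ⅔*(-85) = 0 + 170/3 = 170/3 ≈ 56.667)
(M(n(9)) + b)*(-1415 + 15045) = (9^(3/2) + 170/3)*(-1415 + 15045) = (27 + 170/3)*13630 = (251/3)*13630 = 3421130/3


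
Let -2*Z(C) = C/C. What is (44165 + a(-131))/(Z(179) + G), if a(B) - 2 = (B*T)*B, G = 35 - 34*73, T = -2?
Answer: -358/89 ≈ -4.0225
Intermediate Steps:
G = -2447 (G = 35 - 2482 = -2447)
a(B) = 2 - 2*B² (a(B) = 2 + (B*(-2))*B = 2 + (-2*B)*B = 2 - 2*B²)
Z(C) = -½ (Z(C) = -C/(2*C) = -½*1 = -½)
(44165 + a(-131))/(Z(179) + G) = (44165 + (2 - 2*(-131)²))/(-½ - 2447) = (44165 + (2 - 2*17161))/(-4895/2) = (44165 + (2 - 34322))*(-2/4895) = (44165 - 34320)*(-2/4895) = 9845*(-2/4895) = -358/89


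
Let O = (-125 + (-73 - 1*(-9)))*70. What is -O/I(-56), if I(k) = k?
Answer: -945/4 ≈ -236.25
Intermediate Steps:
O = -13230 (O = (-125 + (-73 + 9))*70 = (-125 - 64)*70 = -189*70 = -13230)
-O/I(-56) = -(-13230)/(-56) = -(-13230)*(-1)/56 = -1*945/4 = -945/4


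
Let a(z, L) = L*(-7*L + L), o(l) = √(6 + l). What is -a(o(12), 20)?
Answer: 2400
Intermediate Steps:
a(z, L) = -6*L² (a(z, L) = L*(-6*L) = -6*L²)
-a(o(12), 20) = -(-6)*20² = -(-6)*400 = -1*(-2400) = 2400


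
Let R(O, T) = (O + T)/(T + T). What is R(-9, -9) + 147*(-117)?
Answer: -17198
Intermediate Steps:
R(O, T) = (O + T)/(2*T) (R(O, T) = (O + T)/((2*T)) = (O + T)*(1/(2*T)) = (O + T)/(2*T))
R(-9, -9) + 147*(-117) = (1/2)*(-9 - 9)/(-9) + 147*(-117) = (1/2)*(-1/9)*(-18) - 17199 = 1 - 17199 = -17198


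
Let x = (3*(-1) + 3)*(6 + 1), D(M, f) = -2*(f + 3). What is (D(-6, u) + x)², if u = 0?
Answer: 36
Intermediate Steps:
D(M, f) = -6 - 2*f (D(M, f) = -2*(3 + f) = -6 - 2*f)
x = 0 (x = (-3 + 3)*7 = 0*7 = 0)
(D(-6, u) + x)² = ((-6 - 2*0) + 0)² = ((-6 + 0) + 0)² = (-6 + 0)² = (-6)² = 36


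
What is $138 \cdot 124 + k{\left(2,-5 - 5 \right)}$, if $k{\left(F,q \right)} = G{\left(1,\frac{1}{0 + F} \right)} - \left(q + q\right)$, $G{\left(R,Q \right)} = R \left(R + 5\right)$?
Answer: $17138$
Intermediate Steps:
$G{\left(R,Q \right)} = R \left(5 + R\right)$
$k{\left(F,q \right)} = 6 - 2 q$ ($k{\left(F,q \right)} = 1 \left(5 + 1\right) - \left(q + q\right) = 1 \cdot 6 - 2 q = 6 - 2 q$)
$138 \cdot 124 + k{\left(2,-5 - 5 \right)} = 138 \cdot 124 - \left(-6 + 2 \left(-5 - 5\right)\right) = 17112 - \left(-6 + 2 \left(-5 - 5\right)\right) = 17112 + \left(6 - -20\right) = 17112 + \left(6 + 20\right) = 17112 + 26 = 17138$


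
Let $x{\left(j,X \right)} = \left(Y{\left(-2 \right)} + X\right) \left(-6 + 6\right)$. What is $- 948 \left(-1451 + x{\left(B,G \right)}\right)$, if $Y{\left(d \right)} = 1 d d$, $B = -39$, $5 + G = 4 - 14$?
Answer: $1375548$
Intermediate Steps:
$G = -15$ ($G = -5 + \left(4 - 14\right) = -5 - 10 = -15$)
$Y{\left(d \right)} = d^{2}$ ($Y{\left(d \right)} = d d = d^{2}$)
$x{\left(j,X \right)} = 0$ ($x{\left(j,X \right)} = \left(\left(-2\right)^{2} + X\right) \left(-6 + 6\right) = \left(4 + X\right) 0 = 0$)
$- 948 \left(-1451 + x{\left(B,G \right)}\right) = - 948 \left(-1451 + 0\right) = \left(-948\right) \left(-1451\right) = 1375548$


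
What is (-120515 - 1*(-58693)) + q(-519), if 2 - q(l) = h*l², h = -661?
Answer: 177985801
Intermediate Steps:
q(l) = 2 + 661*l² (q(l) = 2 - (-661)*l² = 2 + 661*l²)
(-120515 - 1*(-58693)) + q(-519) = (-120515 - 1*(-58693)) + (2 + 661*(-519)²) = (-120515 + 58693) + (2 + 661*269361) = -61822 + (2 + 178047621) = -61822 + 178047623 = 177985801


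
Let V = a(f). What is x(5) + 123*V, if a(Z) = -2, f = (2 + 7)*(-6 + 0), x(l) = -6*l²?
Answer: -396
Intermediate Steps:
f = -54 (f = 9*(-6) = -54)
V = -2
x(5) + 123*V = -6*5² + 123*(-2) = -6*25 - 246 = -150 - 246 = -396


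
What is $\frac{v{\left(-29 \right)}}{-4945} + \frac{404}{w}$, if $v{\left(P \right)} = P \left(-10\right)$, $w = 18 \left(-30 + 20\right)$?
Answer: $- \frac{102499}{44505} \approx -2.3031$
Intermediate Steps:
$w = -180$ ($w = 18 \left(-10\right) = -180$)
$v{\left(P \right)} = - 10 P$
$\frac{v{\left(-29 \right)}}{-4945} + \frac{404}{w} = \frac{\left(-10\right) \left(-29\right)}{-4945} + \frac{404}{-180} = 290 \left(- \frac{1}{4945}\right) + 404 \left(- \frac{1}{180}\right) = - \frac{58}{989} - \frac{101}{45} = - \frac{102499}{44505}$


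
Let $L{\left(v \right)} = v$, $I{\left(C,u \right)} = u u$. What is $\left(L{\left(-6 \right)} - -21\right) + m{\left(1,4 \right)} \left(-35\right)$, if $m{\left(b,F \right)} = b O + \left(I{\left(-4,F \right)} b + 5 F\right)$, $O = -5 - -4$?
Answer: $-1210$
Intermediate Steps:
$O = -1$ ($O = -5 + 4 = -1$)
$I{\left(C,u \right)} = u^{2}$
$m{\left(b,F \right)} = - b + 5 F + b F^{2}$ ($m{\left(b,F \right)} = b \left(-1\right) + \left(F^{2} b + 5 F\right) = - b + \left(b F^{2} + 5 F\right) = - b + \left(5 F + b F^{2}\right) = - b + 5 F + b F^{2}$)
$\left(L{\left(-6 \right)} - -21\right) + m{\left(1,4 \right)} \left(-35\right) = \left(-6 - -21\right) + \left(\left(-1\right) 1 + 5 \cdot 4 + 1 \cdot 4^{2}\right) \left(-35\right) = \left(-6 + 21\right) + \left(-1 + 20 + 1 \cdot 16\right) \left(-35\right) = 15 + \left(-1 + 20 + 16\right) \left(-35\right) = 15 + 35 \left(-35\right) = 15 - 1225 = -1210$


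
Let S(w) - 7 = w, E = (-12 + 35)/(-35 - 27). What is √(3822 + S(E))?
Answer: 15*√65410/62 ≈ 61.876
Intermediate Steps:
E = -23/62 (E = 23/(-62) = 23*(-1/62) = -23/62 ≈ -0.37097)
S(w) = 7 + w
√(3822 + S(E)) = √(3822 + (7 - 23/62)) = √(3822 + 411/62) = √(237375/62) = 15*√65410/62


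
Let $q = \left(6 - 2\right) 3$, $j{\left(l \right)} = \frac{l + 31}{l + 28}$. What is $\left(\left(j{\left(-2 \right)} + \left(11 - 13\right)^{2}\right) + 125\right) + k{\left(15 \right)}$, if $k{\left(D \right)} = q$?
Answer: $\frac{3695}{26} \approx 142.12$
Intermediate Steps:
$j{\left(l \right)} = \frac{31 + l}{28 + l}$
$q = 12$ ($q = 4 \cdot 3 = 12$)
$k{\left(D \right)} = 12$
$\left(\left(j{\left(-2 \right)} + \left(11 - 13\right)^{2}\right) + 125\right) + k{\left(15 \right)} = \left(\left(\frac{31 - 2}{28 - 2} + \left(11 - 13\right)^{2}\right) + 125\right) + 12 = \left(\left(\frac{1}{26} \cdot 29 + \left(-2\right)^{2}\right) + 125\right) + 12 = \left(\left(\frac{1}{26} \cdot 29 + 4\right) + 125\right) + 12 = \left(\left(\frac{29}{26} + 4\right) + 125\right) + 12 = \left(\frac{133}{26} + 125\right) + 12 = \frac{3383}{26} + 12 = \frac{3695}{26}$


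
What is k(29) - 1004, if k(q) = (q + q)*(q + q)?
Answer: 2360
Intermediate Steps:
k(q) = 4*q**2 (k(q) = (2*q)*(2*q) = 4*q**2)
k(29) - 1004 = 4*29**2 - 1004 = 4*841 - 1004 = 3364 - 1004 = 2360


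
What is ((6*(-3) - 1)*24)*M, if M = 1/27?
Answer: -152/9 ≈ -16.889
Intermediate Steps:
M = 1/27 ≈ 0.037037
((6*(-3) - 1)*24)*M = ((6*(-3) - 1)*24)*(1/27) = ((-18 - 1)*24)*(1/27) = -19*24*(1/27) = -456*1/27 = -152/9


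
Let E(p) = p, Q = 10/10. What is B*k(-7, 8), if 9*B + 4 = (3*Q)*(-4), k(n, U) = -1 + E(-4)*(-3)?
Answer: -176/9 ≈ -19.556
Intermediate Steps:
Q = 1 (Q = 10*(⅒) = 1)
k(n, U) = 11 (k(n, U) = -1 - 4*(-3) = -1 + 12 = 11)
B = -16/9 (B = -4/9 + ((3*1)*(-4))/9 = -4/9 + (3*(-4))/9 = -4/9 + (⅑)*(-12) = -4/9 - 4/3 = -16/9 ≈ -1.7778)
B*k(-7, 8) = -16/9*11 = -176/9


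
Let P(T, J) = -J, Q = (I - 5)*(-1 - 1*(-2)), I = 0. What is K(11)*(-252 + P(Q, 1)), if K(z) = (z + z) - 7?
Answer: -3795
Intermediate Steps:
K(z) = -7 + 2*z (K(z) = 2*z - 7 = -7 + 2*z)
Q = -5 (Q = (0 - 5)*(-1 - 1*(-2)) = -5*(-1 + 2) = -5*1 = -5)
K(11)*(-252 + P(Q, 1)) = (-7 + 2*11)*(-252 - 1*1) = (-7 + 22)*(-252 - 1) = 15*(-253) = -3795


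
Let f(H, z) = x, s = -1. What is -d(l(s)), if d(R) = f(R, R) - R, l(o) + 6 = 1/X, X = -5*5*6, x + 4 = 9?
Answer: -1651/150 ≈ -11.007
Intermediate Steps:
x = 5 (x = -4 + 9 = 5)
f(H, z) = 5
X = -150 (X = -25*6 = -150)
l(o) = -901/150 (l(o) = -6 + 1/(-150) = -6 - 1/150 = -901/150)
d(R) = 5 - R
-d(l(s)) = -(5 - 1*(-901/150)) = -(5 + 901/150) = -1*1651/150 = -1651/150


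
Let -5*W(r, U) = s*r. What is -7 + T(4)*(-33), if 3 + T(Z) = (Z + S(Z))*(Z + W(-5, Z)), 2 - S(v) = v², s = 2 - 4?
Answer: 752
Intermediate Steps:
s = -2
W(r, U) = 2*r/5 (W(r, U) = -(-2)*r/5 = 2*r/5)
S(v) = 2 - v²
T(Z) = -3 + (-2 + Z)*(2 + Z - Z²) (T(Z) = -3 + (Z + (2 - Z²))*(Z + (⅖)*(-5)) = -3 + (2 + Z - Z²)*(Z - 2) = -3 + (2 + Z - Z²)*(-2 + Z) = -3 + (-2 + Z)*(2 + Z - Z²))
-7 + T(4)*(-33) = -7 + (-7 - 1*4³ + 3*4²)*(-33) = -7 + (-7 - 1*64 + 3*16)*(-33) = -7 + (-7 - 64 + 48)*(-33) = -7 - 23*(-33) = -7 + 759 = 752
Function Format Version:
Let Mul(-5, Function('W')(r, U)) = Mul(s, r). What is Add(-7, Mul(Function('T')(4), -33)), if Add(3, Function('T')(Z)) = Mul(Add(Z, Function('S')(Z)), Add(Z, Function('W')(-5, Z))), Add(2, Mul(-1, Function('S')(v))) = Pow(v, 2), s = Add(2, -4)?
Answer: 752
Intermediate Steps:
s = -2
Function('W')(r, U) = Mul(Rational(2, 5), r) (Function('W')(r, U) = Mul(Rational(-1, 5), Mul(-2, r)) = Mul(Rational(2, 5), r))
Function('S')(v) = Add(2, Mul(-1, Pow(v, 2)))
Function('T')(Z) = Add(-3, Mul(Add(-2, Z), Add(2, Z, Mul(-1, Pow(Z, 2))))) (Function('T')(Z) = Add(-3, Mul(Add(Z, Add(2, Mul(-1, Pow(Z, 2)))), Add(Z, Mul(Rational(2, 5), -5)))) = Add(-3, Mul(Add(2, Z, Mul(-1, Pow(Z, 2))), Add(Z, -2))) = Add(-3, Mul(Add(2, Z, Mul(-1, Pow(Z, 2))), Add(-2, Z))) = Add(-3, Mul(Add(-2, Z), Add(2, Z, Mul(-1, Pow(Z, 2))))))
Add(-7, Mul(Function('T')(4), -33)) = Add(-7, Mul(Add(-7, Mul(-1, Pow(4, 3)), Mul(3, Pow(4, 2))), -33)) = Add(-7, Mul(Add(-7, Mul(-1, 64), Mul(3, 16)), -33)) = Add(-7, Mul(Add(-7, -64, 48), -33)) = Add(-7, Mul(-23, -33)) = Add(-7, 759) = 752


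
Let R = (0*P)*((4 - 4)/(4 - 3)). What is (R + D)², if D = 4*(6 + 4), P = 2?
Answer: 1600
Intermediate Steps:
R = 0 (R = (0*2)*((4 - 4)/(4 - 3)) = 0*(0/1) = 0*(0*1) = 0*0 = 0)
D = 40 (D = 4*10 = 40)
(R + D)² = (0 + 40)² = 40² = 1600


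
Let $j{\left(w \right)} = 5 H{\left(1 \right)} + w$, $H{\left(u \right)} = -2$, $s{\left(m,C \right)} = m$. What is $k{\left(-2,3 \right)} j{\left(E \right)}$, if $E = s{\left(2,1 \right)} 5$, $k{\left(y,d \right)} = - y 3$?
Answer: $0$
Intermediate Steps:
$k{\left(y,d \right)} = - 3 y$
$E = 10$ ($E = 2 \cdot 5 = 10$)
$j{\left(w \right)} = -10 + w$ ($j{\left(w \right)} = 5 \left(-2\right) + w = -10 + w$)
$k{\left(-2,3 \right)} j{\left(E \right)} = \left(-3\right) \left(-2\right) \left(-10 + 10\right) = 6 \cdot 0 = 0$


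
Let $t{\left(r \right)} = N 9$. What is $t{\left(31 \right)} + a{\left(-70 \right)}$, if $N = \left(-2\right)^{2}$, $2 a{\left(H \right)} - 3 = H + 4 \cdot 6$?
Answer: $\frac{29}{2} \approx 14.5$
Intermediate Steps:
$a{\left(H \right)} = \frac{27}{2} + \frac{H}{2}$ ($a{\left(H \right)} = \frac{3}{2} + \frac{H + 4 \cdot 6}{2} = \frac{3}{2} + \frac{H + 24}{2} = \frac{3}{2} + \frac{24 + H}{2} = \frac{3}{2} + \left(12 + \frac{H}{2}\right) = \frac{27}{2} + \frac{H}{2}$)
$N = 4$
$t{\left(r \right)} = 36$ ($t{\left(r \right)} = 4 \cdot 9 = 36$)
$t{\left(31 \right)} + a{\left(-70 \right)} = 36 + \left(\frac{27}{2} + \frac{1}{2} \left(-70\right)\right) = 36 + \left(\frac{27}{2} - 35\right) = 36 - \frac{43}{2} = \frac{29}{2}$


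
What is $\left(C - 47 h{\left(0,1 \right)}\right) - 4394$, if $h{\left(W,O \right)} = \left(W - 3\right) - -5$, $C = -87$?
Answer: $-4575$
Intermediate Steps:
$h{\left(W,O \right)} = 2 + W$ ($h{\left(W,O \right)} = \left(-3 + W\right) + 5 = 2 + W$)
$\left(C - 47 h{\left(0,1 \right)}\right) - 4394 = \left(-87 - 47 \left(2 + 0\right)\right) - 4394 = \left(-87 - 94\right) - 4394 = -181 - 4394 = -4575$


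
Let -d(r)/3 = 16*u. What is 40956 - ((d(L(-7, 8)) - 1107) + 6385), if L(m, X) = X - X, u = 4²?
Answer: 36446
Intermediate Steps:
u = 16
L(m, X) = 0
d(r) = -768 (d(r) = -48*16 = -3*256 = -768)
40956 - ((d(L(-7, 8)) - 1107) + 6385) = 40956 - ((-768 - 1107) + 6385) = 40956 - (-1875 + 6385) = 40956 - 1*4510 = 40956 - 4510 = 36446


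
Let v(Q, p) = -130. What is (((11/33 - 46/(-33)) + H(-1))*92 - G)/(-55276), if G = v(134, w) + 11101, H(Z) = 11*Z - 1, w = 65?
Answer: 131077/608036 ≈ 0.21557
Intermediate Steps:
H(Z) = -1 + 11*Z
G = 10971 (G = -130 + 11101 = 10971)
(((11/33 - 46/(-33)) + H(-1))*92 - G)/(-55276) = (((11/33 - 46/(-33)) + (-1 + 11*(-1)))*92 - 1*10971)/(-55276) = (((11*(1/33) - 46*(-1/33)) + (-1 - 11))*92 - 10971)*(-1/55276) = (((1/3 + 46/33) - 12)*92 - 10971)*(-1/55276) = ((19/11 - 12)*92 - 10971)*(-1/55276) = (-113/11*92 - 10971)*(-1/55276) = (-10396/11 - 10971)*(-1/55276) = -131077/11*(-1/55276) = 131077/608036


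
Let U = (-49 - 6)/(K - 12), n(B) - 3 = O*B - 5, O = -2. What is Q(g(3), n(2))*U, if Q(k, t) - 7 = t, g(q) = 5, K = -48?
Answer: 11/12 ≈ 0.91667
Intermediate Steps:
n(B) = -2 - 2*B (n(B) = 3 + (-2*B - 5) = 3 + (-5 - 2*B) = -2 - 2*B)
U = 11/12 (U = (-49 - 6)/(-48 - 12) = -55/(-60) = -55*(-1/60) = 11/12 ≈ 0.91667)
Q(k, t) = 7 + t
Q(g(3), n(2))*U = (7 + (-2 - 2*2))*(11/12) = (7 + (-2 - 4))*(11/12) = (7 - 6)*(11/12) = 1*(11/12) = 11/12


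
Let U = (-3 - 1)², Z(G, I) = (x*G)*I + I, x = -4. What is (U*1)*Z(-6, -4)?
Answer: -1600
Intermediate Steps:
Z(G, I) = I - 4*G*I (Z(G, I) = (-4*G)*I + I = -4*G*I + I = I - 4*G*I)
U = 16 (U = (-4)² = 16)
(U*1)*Z(-6, -4) = (16*1)*(-4*(1 - 4*(-6))) = 16*(-4*(1 + 24)) = 16*(-4*25) = 16*(-100) = -1600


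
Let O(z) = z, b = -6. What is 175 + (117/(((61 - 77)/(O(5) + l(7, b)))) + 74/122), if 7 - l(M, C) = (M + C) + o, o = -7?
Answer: 21463/488 ≈ 43.982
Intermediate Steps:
l(M, C) = 14 - C - M (l(M, C) = 7 - ((M + C) - 7) = 7 - ((C + M) - 7) = 7 - (-7 + C + M) = 7 + (7 - C - M) = 14 - C - M)
175 + (117/(((61 - 77)/(O(5) + l(7, b)))) + 74/122) = 175 + (117/(((61 - 77)/(5 + (14 - 1*(-6) - 1*7)))) + 74/122) = 175 + (117/((-16/(5 + (14 + 6 - 7)))) + 74*(1/122)) = 175 + (117/((-16/(5 + 13))) + 37/61) = 175 + (117/((-16/18)) + 37/61) = 175 + (117/((-16*1/18)) + 37/61) = 175 + (117/(-8/9) + 37/61) = 175 + (117*(-9/8) + 37/61) = 175 + (-1053/8 + 37/61) = 175 - 63937/488 = 21463/488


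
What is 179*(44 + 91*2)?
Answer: 40454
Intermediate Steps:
179*(44 + 91*2) = 179*(44 + 182) = 179*226 = 40454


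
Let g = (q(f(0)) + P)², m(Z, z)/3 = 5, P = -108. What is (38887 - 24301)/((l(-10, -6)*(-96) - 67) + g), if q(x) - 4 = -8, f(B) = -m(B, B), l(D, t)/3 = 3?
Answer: 4862/3871 ≈ 1.2560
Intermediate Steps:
l(D, t) = 9 (l(D, t) = 3*3 = 9)
m(Z, z) = 15 (m(Z, z) = 3*5 = 15)
f(B) = -15 (f(B) = -1*15 = -15)
q(x) = -4 (q(x) = 4 - 8 = -4)
g = 12544 (g = (-4 - 108)² = (-112)² = 12544)
(38887 - 24301)/((l(-10, -6)*(-96) - 67) + g) = (38887 - 24301)/((9*(-96) - 67) + 12544) = 14586/((-864 - 67) + 12544) = 14586/(-931 + 12544) = 14586/11613 = 14586*(1/11613) = 4862/3871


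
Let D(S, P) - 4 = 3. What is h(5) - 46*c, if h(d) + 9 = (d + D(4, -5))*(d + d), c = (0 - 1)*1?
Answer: 157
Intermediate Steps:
c = -1 (c = -1*1 = -1)
D(S, P) = 7 (D(S, P) = 4 + 3 = 7)
h(d) = -9 + 2*d*(7 + d) (h(d) = -9 + (d + 7)*(d + d) = -9 + (7 + d)*(2*d) = -9 + 2*d*(7 + d))
h(5) - 46*c = (-9 + 2*5**2 + 14*5) - 46*(-1) = (-9 + 2*25 + 70) + 46 = (-9 + 50 + 70) + 46 = 111 + 46 = 157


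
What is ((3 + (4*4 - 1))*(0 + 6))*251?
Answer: 27108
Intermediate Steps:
((3 + (4*4 - 1))*(0 + 6))*251 = ((3 + (16 - 1))*6)*251 = ((3 + 15)*6)*251 = (18*6)*251 = 108*251 = 27108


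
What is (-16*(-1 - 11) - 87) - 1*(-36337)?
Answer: 36442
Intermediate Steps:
(-16*(-1 - 11) - 87) - 1*(-36337) = (-16*(-12) - 87) + 36337 = (192 - 87) + 36337 = 105 + 36337 = 36442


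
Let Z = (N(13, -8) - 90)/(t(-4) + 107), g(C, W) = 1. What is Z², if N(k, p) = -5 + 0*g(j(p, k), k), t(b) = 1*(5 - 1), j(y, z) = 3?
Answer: 9025/12321 ≈ 0.73249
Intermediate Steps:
t(b) = 4 (t(b) = 1*4 = 4)
N(k, p) = -5 (N(k, p) = -5 + 0*1 = -5 + 0 = -5)
Z = -95/111 (Z = (-5 - 90)/(4 + 107) = -95/111 ≈ -0.85586)
Z² = (-95/111)² = 9025/12321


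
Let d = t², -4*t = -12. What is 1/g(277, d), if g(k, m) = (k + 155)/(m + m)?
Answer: 1/24 ≈ 0.041667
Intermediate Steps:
t = 3 (t = -¼*(-12) = 3)
d = 9 (d = 3² = 9)
g(k, m) = (155 + k)/(2*m) (g(k, m) = (155 + k)/((2*m)) = (155 + k)*(1/(2*m)) = (155 + k)/(2*m))
1/g(277, d) = 1/((½)*(155 + 277)/9) = 1/((½)*(⅑)*432) = 1/24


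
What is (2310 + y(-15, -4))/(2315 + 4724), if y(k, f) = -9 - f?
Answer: 2305/7039 ≈ 0.32746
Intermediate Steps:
(2310 + y(-15, -4))/(2315 + 4724) = (2310 + (-9 - 1*(-4)))/(2315 + 4724) = (2310 + (-9 + 4))/7039 = (2310 - 5)*(1/7039) = 2305*(1/7039) = 2305/7039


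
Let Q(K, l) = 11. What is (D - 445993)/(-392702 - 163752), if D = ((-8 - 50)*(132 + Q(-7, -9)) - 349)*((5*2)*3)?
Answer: 705283/556454 ≈ 1.2675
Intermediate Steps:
D = -259290 (D = ((-8 - 50)*(132 + 11) - 349)*((5*2)*3) = (-58*143 - 349)*(10*3) = (-8294 - 349)*30 = -8643*30 = -259290)
(D - 445993)/(-392702 - 163752) = (-259290 - 445993)/(-392702 - 163752) = -705283/(-556454) = -705283*(-1/556454) = 705283/556454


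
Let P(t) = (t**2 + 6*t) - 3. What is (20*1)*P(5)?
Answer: 1040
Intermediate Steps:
P(t) = -3 + t**2 + 6*t
(20*1)*P(5) = (20*1)*(-3 + 5**2 + 6*5) = 20*(-3 + 25 + 30) = 20*52 = 1040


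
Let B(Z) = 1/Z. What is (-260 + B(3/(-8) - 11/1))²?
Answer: 560174224/8281 ≈ 67646.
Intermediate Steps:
(-260 + B(3/(-8) - 11/1))² = (-260 + 1/(3/(-8) - 11/1))² = (-260 + 1/(3*(-⅛) - 11*1))² = (-260 + 1/(-3/8 - 11))² = (-260 + 1/(-91/8))² = (-260 - 8/91)² = (-23668/91)² = 560174224/8281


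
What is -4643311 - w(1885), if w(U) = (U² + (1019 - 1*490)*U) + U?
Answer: -9195586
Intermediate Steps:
w(U) = U² + 530*U (w(U) = (U² + (1019 - 490)*U) + U = (U² + 529*U) + U = U² + 530*U)
-4643311 - w(1885) = -4643311 - 1885*(530 + 1885) = -4643311 - 1885*2415 = -4643311 - 1*4552275 = -4643311 - 4552275 = -9195586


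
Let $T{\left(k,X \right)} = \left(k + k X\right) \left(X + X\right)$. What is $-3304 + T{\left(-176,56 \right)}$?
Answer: $-1126888$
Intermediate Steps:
$T{\left(k,X \right)} = 2 X \left(k + X k\right)$ ($T{\left(k,X \right)} = \left(k + X k\right) 2 X = 2 X \left(k + X k\right)$)
$-3304 + T{\left(-176,56 \right)} = -3304 + 2 \cdot 56 \left(-176\right) \left(1 + 56\right) = -3304 + 2 \cdot 56 \left(-176\right) 57 = -3304 - 1123584 = -1126888$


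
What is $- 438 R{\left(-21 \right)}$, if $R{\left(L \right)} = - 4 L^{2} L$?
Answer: $-16225272$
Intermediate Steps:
$R{\left(L \right)} = - 4 L^{3}$
$- 438 R{\left(-21 \right)} = - 438 \left(- 4 \left(-21\right)^{3}\right) = - 438 \left(\left(-4\right) \left(-9261\right)\right) = \left(-438\right) 37044 = -16225272$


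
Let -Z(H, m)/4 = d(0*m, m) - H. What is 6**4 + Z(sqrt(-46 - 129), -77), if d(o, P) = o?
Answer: 1296 + 20*I*sqrt(7) ≈ 1296.0 + 52.915*I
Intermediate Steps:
Z(H, m) = 4*H (Z(H, m) = -4*(0*m - H) = -4*(0 - H) = -(-4)*H = 4*H)
6**4 + Z(sqrt(-46 - 129), -77) = 6**4 + 4*sqrt(-46 - 129) = 1296 + 4*sqrt(-175) = 1296 + 4*(5*I*sqrt(7)) = 1296 + 20*I*sqrt(7)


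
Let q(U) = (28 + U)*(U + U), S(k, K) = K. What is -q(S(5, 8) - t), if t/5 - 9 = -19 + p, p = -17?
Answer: -48906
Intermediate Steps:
t = -135 (t = 45 + 5*(-19 - 17) = 45 + 5*(-36) = 45 - 180 = -135)
q(U) = 2*U*(28 + U) (q(U) = (28 + U)*(2*U) = 2*U*(28 + U))
-q(S(5, 8) - t) = -2*(8 - 1*(-135))*(28 + (8 - 1*(-135))) = -2*(8 + 135)*(28 + (8 + 135)) = -2*143*(28 + 143) = -2*143*171 = -1*48906 = -48906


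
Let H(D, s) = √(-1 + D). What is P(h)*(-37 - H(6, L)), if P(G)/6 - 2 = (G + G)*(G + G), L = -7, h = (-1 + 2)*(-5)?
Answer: -22644 - 612*√5 ≈ -24012.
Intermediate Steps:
h = -5 (h = 1*(-5) = -5)
P(G) = 12 + 24*G² (P(G) = 12 + 6*((G + G)*(G + G)) = 12 + 6*((2*G)*(2*G)) = 12 + 6*(4*G²) = 12 + 24*G²)
P(h)*(-37 - H(6, L)) = (12 + 24*(-5)²)*(-37 - √(-1 + 6)) = (12 + 24*25)*(-37 - √5) = (12 + 600)*(-37 - √5) = 612*(-37 - √5) = -22644 - 612*√5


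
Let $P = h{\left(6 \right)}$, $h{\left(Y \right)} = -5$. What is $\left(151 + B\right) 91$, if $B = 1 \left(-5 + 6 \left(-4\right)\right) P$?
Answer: $26936$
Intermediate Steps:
$P = -5$
$B = 145$ ($B = 1 \left(-5 + 6 \left(-4\right)\right) \left(-5\right) = 1 \left(-5 - 24\right) \left(-5\right) = 1 \left(-29\right) \left(-5\right) = \left(-29\right) \left(-5\right) = 145$)
$\left(151 + B\right) 91 = \left(151 + 145\right) 91 = 296 \cdot 91 = 26936$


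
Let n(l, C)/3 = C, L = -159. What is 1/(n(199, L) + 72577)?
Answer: 1/72100 ≈ 1.3870e-5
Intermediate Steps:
n(l, C) = 3*C
1/(n(199, L) + 72577) = 1/(3*(-159) + 72577) = 1/(-477 + 72577) = 1/72100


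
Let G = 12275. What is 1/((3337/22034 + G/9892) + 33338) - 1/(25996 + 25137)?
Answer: 1939150279903/185783187956664897 ≈ 1.0438e-5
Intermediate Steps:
1/((3337/22034 + G/9892) + 33338) - 1/(25996 + 25137) = 1/((3337/22034 + 12275/9892) + 33338) - 1/(25996 + 25137) = 1/((3337*(1/22034) + 12275*(1/9892)) + 33338) - 1/51133 = 1/((3337/22034 + 12275/9892) + 33338) - 1*1/51133 = 1/(151738477/108980164 + 33338) - 1/51133 = 1/(3633332445909/108980164) - 1/51133 = 108980164/3633332445909 - 1/51133 = 1939150279903/185783187956664897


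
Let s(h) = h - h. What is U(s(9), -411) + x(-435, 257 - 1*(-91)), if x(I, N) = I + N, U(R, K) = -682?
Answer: -769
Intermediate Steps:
s(h) = 0
U(s(9), -411) + x(-435, 257 - 1*(-91)) = -682 + (-435 + (257 - 1*(-91))) = -682 + (-435 + (257 + 91)) = -682 + (-435 + 348) = -682 - 87 = -769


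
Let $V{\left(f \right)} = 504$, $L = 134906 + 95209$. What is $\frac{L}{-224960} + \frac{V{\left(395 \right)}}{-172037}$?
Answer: $- \frac{7940334819}{7740288704} \approx -1.0258$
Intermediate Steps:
$L = 230115$
$\frac{L}{-224960} + \frac{V{\left(395 \right)}}{-172037} = \frac{230115}{-224960} + \frac{504}{-172037} = 230115 \left(- \frac{1}{224960}\right) + 504 \left(- \frac{1}{172037}\right) = - \frac{46023}{44992} - \frac{504}{172037} = - \frac{7940334819}{7740288704}$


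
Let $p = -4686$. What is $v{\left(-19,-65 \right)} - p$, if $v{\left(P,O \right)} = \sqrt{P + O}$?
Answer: $4686 + 2 i \sqrt{21} \approx 4686.0 + 9.1651 i$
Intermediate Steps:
$v{\left(P,O \right)} = \sqrt{O + P}$
$v{\left(-19,-65 \right)} - p = \sqrt{-65 - 19} - -4686 = \sqrt{-84} + 4686 = 2 i \sqrt{21} + 4686 = 4686 + 2 i \sqrt{21}$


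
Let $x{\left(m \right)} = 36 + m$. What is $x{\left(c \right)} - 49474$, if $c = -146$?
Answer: $-49584$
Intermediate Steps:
$x{\left(c \right)} - 49474 = \left(36 - 146\right) - 49474 = -110 - 49474 = -49584$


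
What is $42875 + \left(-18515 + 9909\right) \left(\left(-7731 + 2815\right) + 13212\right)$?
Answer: $-71352501$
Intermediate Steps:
$42875 + \left(-18515 + 9909\right) \left(\left(-7731 + 2815\right) + 13212\right) = 42875 - 8606 \left(-4916 + 13212\right) = 42875 - 71395376 = -71352501$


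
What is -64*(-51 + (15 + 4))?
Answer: 2048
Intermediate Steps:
-64*(-51 + (15 + 4)) = -64*(-51 + 19) = -64*(-32) = 2048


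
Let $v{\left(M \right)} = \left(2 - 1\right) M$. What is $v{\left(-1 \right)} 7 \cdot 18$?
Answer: $-126$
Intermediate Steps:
$v{\left(M \right)} = M$ ($v{\left(M \right)} = 1 M = M$)
$v{\left(-1 \right)} 7 \cdot 18 = \left(-1\right) 7 \cdot 18 = \left(-7\right) 18 = -126$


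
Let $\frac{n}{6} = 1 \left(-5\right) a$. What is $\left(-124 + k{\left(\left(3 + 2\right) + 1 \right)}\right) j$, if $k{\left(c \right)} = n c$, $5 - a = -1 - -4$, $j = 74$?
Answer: $-35816$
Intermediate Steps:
$a = 2$ ($a = 5 - \left(-1 - -4\right) = 5 - \left(-1 + 4\right) = 5 - 3 = 2$)
$n = -60$ ($n = 6 \cdot 1 \left(-5\right) 2 = 6 \left(\left(-5\right) 2\right) = 6 \left(-10\right) = -60$)
$k{\left(c \right)} = - 60 c$
$\left(-124 + k{\left(\left(3 + 2\right) + 1 \right)}\right) j = \left(-124 - 60 \left(\left(3 + 2\right) + 1\right)\right) 74 = \left(-124 - 60 \left(5 + 1\right)\right) 74 = \left(-124 - 360\right) 74 = \left(-484\right) 74 = -35816$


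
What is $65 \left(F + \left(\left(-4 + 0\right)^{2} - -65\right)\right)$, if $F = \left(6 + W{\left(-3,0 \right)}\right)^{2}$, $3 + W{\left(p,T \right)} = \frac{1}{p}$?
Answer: $\frac{51545}{9} \approx 5727.2$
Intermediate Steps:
$W{\left(p,T \right)} = -3 + \frac{1}{p}$
$F = \frac{64}{9}$ ($F = \left(6 - \left(3 - \frac{1}{-3}\right)\right)^{2} = \left(6 - \frac{10}{3}\right)^{2} = \left(\frac{8}{3}\right)^{2} = \frac{64}{9} \approx 7.1111$)
$65 \left(F + \left(\left(-4 + 0\right)^{2} - -65\right)\right) = 65 \left(\frac{64}{9} + \left(\left(-4 + 0\right)^{2} - -65\right)\right) = 65 \left(\frac{64}{9} + \left(\left(-4\right)^{2} + 65\right)\right) = 65 \left(\frac{64}{9} + \left(16 + 65\right)\right) = 65 \left(\frac{64}{9} + 81\right) = 65 \cdot \frac{793}{9} = \frac{51545}{9}$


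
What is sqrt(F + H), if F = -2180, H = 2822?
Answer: sqrt(642) ≈ 25.338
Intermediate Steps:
sqrt(F + H) = sqrt(-2180 + 2822) = sqrt(642)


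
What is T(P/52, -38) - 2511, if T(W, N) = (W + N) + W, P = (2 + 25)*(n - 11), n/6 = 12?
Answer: -64627/26 ≈ -2485.7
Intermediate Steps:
n = 72 (n = 6*12 = 72)
P = 1647 (P = (2 + 25)*(72 - 11) = 27*61 = 1647)
T(W, N) = N + 2*W (T(W, N) = (N + W) + W = N + 2*W)
T(P/52, -38) - 2511 = (-38 + 2*(1647/52)) - 2511 = (-38 + 1647/26) - 2511 = 659/26 - 2511 = -64627/26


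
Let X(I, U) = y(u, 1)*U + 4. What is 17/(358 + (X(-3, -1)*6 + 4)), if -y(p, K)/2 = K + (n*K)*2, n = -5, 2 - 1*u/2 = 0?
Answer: 17/278 ≈ 0.061151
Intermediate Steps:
u = 4 (u = 4 - 2*0 = 4 + 0 = 4)
y(p, K) = 18*K (y(p, K) = -2*(K - 5*K*2) = -2*(K - 10*K) = -(-18)*K = 18*K)
X(I, U) = 4 + 18*U (X(I, U) = (18*1)*U + 4 = 18*U + 4 = 4 + 18*U)
17/(358 + (X(-3, -1)*6 + 4)) = 17/(358 + ((4 + 18*(-1))*6 + 4)) = 17/(358 + ((4 - 18)*6 + 4)) = 17/(358 + (-14*6 + 4)) = 17/(358 + (-84 + 4)) = 17/(358 - 80) = 17/278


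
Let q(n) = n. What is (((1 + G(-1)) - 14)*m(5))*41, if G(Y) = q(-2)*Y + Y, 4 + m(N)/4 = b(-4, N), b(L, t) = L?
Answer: 15744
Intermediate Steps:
m(N) = -32 (m(N) = -16 + 4*(-4) = -16 - 16 = -32)
G(Y) = -Y (G(Y) = -2*Y + Y = -Y)
(((1 + G(-1)) - 14)*m(5))*41 = (((1 - 1*(-1)) - 14)*(-32))*41 = (((1 + 1) - 14)*(-32))*41 = ((2 - 14)*(-32))*41 = -12*(-32)*41 = 384*41 = 15744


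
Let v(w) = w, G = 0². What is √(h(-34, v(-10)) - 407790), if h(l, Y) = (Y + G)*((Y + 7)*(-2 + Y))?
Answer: 15*I*√1814 ≈ 638.87*I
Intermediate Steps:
G = 0
h(l, Y) = Y*(-2 + Y)*(7 + Y) (h(l, Y) = (Y + 0)*((Y + 7)*(-2 + Y)) = Y*((7 + Y)*(-2 + Y)) = Y*((-2 + Y)*(7 + Y)) = Y*(-2 + Y)*(7 + Y))
√(h(-34, v(-10)) - 407790) = √(-10*(-14 + (-10)² + 5*(-10)) - 407790) = √(-10*(-14 + 100 - 50) - 407790) = √(-10*36 - 407790) = √(-360 - 407790) = √(-408150) = 15*I*√1814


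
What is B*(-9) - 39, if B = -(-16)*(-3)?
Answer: 393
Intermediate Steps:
B = -48 (B = -4*12 = -48)
B*(-9) - 39 = -48*(-9) - 39 = 432 - 39 = 393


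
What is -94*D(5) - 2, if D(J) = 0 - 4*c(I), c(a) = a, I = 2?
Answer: 750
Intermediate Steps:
D(J) = -8 (D(J) = 0 - 4*2 = 0 - 8 = -8)
-94*D(5) - 2 = -94*(-8) - 2 = 752 - 2 = 750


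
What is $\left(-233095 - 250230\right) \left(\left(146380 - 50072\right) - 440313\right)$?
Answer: $166266216625$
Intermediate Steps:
$\left(-233095 - 250230\right) \left(\left(146380 - 50072\right) - 440313\right) = - 483325 \left(\left(146380 - 50072\right) - 440313\right) = - 483325 \left(96308 - 440313\right) = \left(-483325\right) \left(-344005\right) = 166266216625$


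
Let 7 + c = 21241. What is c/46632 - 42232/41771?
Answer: -180399535/324644212 ≈ -0.55568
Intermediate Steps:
c = 21234 (c = -7 + 21241 = 21234)
c/46632 - 42232/41771 = 21234/46632 - 42232/41771 = 21234*(1/46632) - 42232*1/41771 = 3539/7772 - 42232/41771 = -180399535/324644212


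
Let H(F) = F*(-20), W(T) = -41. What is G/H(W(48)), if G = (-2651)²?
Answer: 7027801/820 ≈ 8570.5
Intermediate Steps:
G = 7027801
H(F) = -20*F
G/H(W(48)) = 7027801/((-20*(-41))) = 7027801/820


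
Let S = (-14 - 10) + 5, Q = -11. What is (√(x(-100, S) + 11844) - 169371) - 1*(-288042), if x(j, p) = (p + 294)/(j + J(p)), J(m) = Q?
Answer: 118671 + √145899399/111 ≈ 1.1878e+5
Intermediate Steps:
J(m) = -11
S = -19 (S = -24 + 5 = -19)
x(j, p) = (294 + p)/(-11 + j) (x(j, p) = (p + 294)/(j - 11) = (294 + p)/(-11 + j))
(√(x(-100, S) + 11844) - 169371) - 1*(-288042) = (√((294 - 19)/(-11 - 100) + 11844) - 169371) - 1*(-288042) = (√(275/(-111) + 11844) - 169371) + 288042 = (√(-1/111*275 + 11844) - 169371) + 288042 = (√(-275/111 + 11844) - 169371) + 288042 = (√(1314409/111) - 169371) + 288042 = (√145899399/111 - 169371) + 288042 = (-169371 + √145899399/111) + 288042 = 118671 + √145899399/111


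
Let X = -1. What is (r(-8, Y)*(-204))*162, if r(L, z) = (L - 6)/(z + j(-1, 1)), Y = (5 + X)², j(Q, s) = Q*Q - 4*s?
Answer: 462672/13 ≈ 35590.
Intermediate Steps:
j(Q, s) = Q² - 4*s
Y = 16 (Y = (5 - 1)² = 4² = 16)
r(L, z) = (-6 + L)/(-3 + z) (r(L, z) = (L - 6)/(z + ((-1)² - 4*1)) = (-6 + L)/(z + (1 - 4)) = (-6 + L)/(z - 3) = (-6 + L)/(-3 + z))
(r(-8, Y)*(-204))*162 = (((-6 - 8)/(-3 + 16))*(-204))*162 = ((-14/13)*(-204))*162 = (((1/13)*(-14))*(-204))*162 = -14/13*(-204)*162 = (2856/13)*162 = 462672/13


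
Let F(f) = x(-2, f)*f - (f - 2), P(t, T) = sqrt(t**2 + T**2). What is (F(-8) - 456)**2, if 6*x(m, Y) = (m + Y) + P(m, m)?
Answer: 561644/3 + 20768*sqrt(2)/9 ≈ 1.9048e+5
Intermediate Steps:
P(t, T) = sqrt(T**2 + t**2)
x(m, Y) = Y/6 + m/6 + sqrt(2)*sqrt(m**2)/6 (x(m, Y) = ((m + Y) + sqrt(m**2 + m**2))/6 = ((Y + m) + sqrt(2*m**2))/6 = ((Y + m) + sqrt(2)*sqrt(m**2))/6 = (Y + m + sqrt(2)*sqrt(m**2))/6 = Y/6 + m/6 + sqrt(2)*sqrt(m**2)/6)
F(f) = 2 - f + f*(-1/3 + sqrt(2)/3 + f/6) (F(f) = (f/6 + (1/6)*(-2) + sqrt(2)*sqrt((-2)**2)/6)*f - (f - 2) = (f/6 - 1/3 + sqrt(2)*sqrt(4)/6)*f - (-2 + f) = (f/6 - 1/3 + (1/6)*sqrt(2)*2)*f + (2 - f) = (f/6 - 1/3 + sqrt(2)/3)*f + (2 - f) = (-1/3 + sqrt(2)/3 + f/6)*f + (2 - f) = f*(-1/3 + sqrt(2)/3 + f/6) + (2 - f) = 2 - f + f*(-1/3 + sqrt(2)/3 + f/6))
(F(-8) - 456)**2 = ((2 - 1*(-8) + (1/6)*(-8)*(-2 - 8 + 2*sqrt(2))) - 456)**2 = ((2 + 8 + (1/6)*(-8)*(-10 + 2*sqrt(2))) - 456)**2 = ((2 + 8 + (40/3 - 8*sqrt(2)/3)) - 456)**2 = ((70/3 - 8*sqrt(2)/3) - 456)**2 = (-1298/3 - 8*sqrt(2)/3)**2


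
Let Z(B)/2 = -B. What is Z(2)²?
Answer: 16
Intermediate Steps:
Z(B) = -2*B (Z(B) = 2*(-B) = -2*B)
Z(2)² = (-2*2)² = (-4)² = 16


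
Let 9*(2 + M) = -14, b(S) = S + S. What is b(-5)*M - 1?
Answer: 311/9 ≈ 34.556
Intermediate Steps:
b(S) = 2*S
M = -32/9 (M = -2 + (⅑)*(-14) = -2 - 14/9 = -32/9 ≈ -3.5556)
b(-5)*M - 1 = (2*(-5))*(-32/9) - 1 = -10*(-32/9) - 1 = 320/9 - 1 = 311/9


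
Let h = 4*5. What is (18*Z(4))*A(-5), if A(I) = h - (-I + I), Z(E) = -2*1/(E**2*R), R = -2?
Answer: 45/2 ≈ 22.500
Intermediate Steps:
Z(E) = E**(-2) (Z(E) = -2*(-1/(2*E**2)) = -(-1)/E**2 = E**(-2))
h = 20
A(I) = 20 (A(I) = 20 - (-I + I) = 20 - 1*0 = 20 + 0 = 20)
(18*Z(4))*A(-5) = (18/4**2)*20 = (18*(1/16))*20 = (9/8)*20 = 45/2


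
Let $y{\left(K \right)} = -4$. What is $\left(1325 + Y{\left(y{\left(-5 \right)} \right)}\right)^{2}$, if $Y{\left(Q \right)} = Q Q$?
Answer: $1798281$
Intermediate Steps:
$Y{\left(Q \right)} = Q^{2}$
$\left(1325 + Y{\left(y{\left(-5 \right)} \right)}\right)^{2} = \left(1325 + \left(-4\right)^{2}\right)^{2} = \left(1325 + 16\right)^{2} = 1341^{2} = 1798281$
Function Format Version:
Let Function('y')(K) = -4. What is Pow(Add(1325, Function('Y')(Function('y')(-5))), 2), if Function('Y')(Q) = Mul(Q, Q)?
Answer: 1798281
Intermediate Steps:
Function('Y')(Q) = Pow(Q, 2)
Pow(Add(1325, Function('Y')(Function('y')(-5))), 2) = Pow(Add(1325, Pow(-4, 2)), 2) = Pow(Add(1325, 16), 2) = Pow(1341, 2) = 1798281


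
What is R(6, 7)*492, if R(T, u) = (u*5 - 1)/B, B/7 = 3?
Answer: 5576/7 ≈ 796.57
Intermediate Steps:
B = 21 (B = 7*3 = 21)
R(T, u) = -1/21 + 5*u/21 (R(T, u) = (u*5 - 1)/21 = (5*u - 1)*(1/21) = (-1 + 5*u)*(1/21) = -1/21 + 5*u/21)
R(6, 7)*492 = (-1/21 + (5/21)*7)*492 = (-1/21 + 5/3)*492 = (34/21)*492 = 5576/7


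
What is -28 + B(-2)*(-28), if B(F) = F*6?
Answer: 308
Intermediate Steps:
B(F) = 6*F
-28 + B(-2)*(-28) = -28 + (6*(-2))*(-28) = -28 - 12*(-28) = -28 + 336 = 308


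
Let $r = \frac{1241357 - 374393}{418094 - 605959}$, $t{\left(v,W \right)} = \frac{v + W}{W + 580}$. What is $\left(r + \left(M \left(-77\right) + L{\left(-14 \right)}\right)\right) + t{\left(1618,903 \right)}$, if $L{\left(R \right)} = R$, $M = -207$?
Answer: $\frac{4435953335428}{278603795} \approx 15922.0$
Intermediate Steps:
$t{\left(v,W \right)} = \frac{W + v}{580 + W}$
$r = - \frac{866964}{187865}$ ($r = \frac{866964}{-187865} = 866964 \left(- \frac{1}{187865}\right) = - \frac{866964}{187865} \approx -4.6148$)
$\left(r + \left(M \left(-77\right) + L{\left(-14 \right)}\right)\right) + t{\left(1618,903 \right)} = \left(- \frac{866964}{187865} - -15925\right) + \frac{903 + 1618}{580 + 903} = \left(- \frac{866964}{187865} + \left(15939 - 14\right)\right) + \frac{1}{1483} \cdot 2521 = \left(- \frac{866964}{187865} + 15925\right) + \frac{1}{1483} \cdot 2521 = \frac{2990883161}{187865} + \frac{2521}{1483} = \frac{4435953335428}{278603795}$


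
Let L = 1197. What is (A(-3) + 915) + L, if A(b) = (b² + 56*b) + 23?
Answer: 1976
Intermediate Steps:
A(b) = 23 + b² + 56*b
(A(-3) + 915) + L = ((23 + (-3)² + 56*(-3)) + 915) + 1197 = ((23 + 9 - 168) + 915) + 1197 = (-136 + 915) + 1197 = 779 + 1197 = 1976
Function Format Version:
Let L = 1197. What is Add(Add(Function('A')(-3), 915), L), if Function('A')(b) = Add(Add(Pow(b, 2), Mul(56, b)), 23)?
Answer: 1976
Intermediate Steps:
Function('A')(b) = Add(23, Pow(b, 2), Mul(56, b))
Add(Add(Function('A')(-3), 915), L) = Add(Add(Add(23, Pow(-3, 2), Mul(56, -3)), 915), 1197) = Add(Add(Add(23, 9, -168), 915), 1197) = Add(Add(-136, 915), 1197) = Add(779, 1197) = 1976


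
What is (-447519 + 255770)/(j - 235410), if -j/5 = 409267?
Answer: 191749/2281745 ≈ 0.084036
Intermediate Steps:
j = -2046335 (j = -5*409267 = -2046335)
(-447519 + 255770)/(j - 235410) = (-447519 + 255770)/(-2046335 - 235410) = -191749/(-2281745) = -191749*(-1/2281745) = 191749/2281745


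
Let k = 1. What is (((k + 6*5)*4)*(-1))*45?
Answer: -5580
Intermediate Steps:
(((k + 6*5)*4)*(-1))*45 = (((1 + 6*5)*4)*(-1))*45 = (((1 + 30)*4)*(-1))*45 = ((31*4)*(-1))*45 = (124*(-1))*45 = -124*45 = -5580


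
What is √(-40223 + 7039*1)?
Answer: 4*I*√2074 ≈ 182.16*I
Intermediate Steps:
√(-40223 + 7039*1) = √(-40223 + 7039) = √(-33184) = 4*I*√2074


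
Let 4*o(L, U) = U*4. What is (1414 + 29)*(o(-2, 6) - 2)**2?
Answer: 23088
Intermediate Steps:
o(L, U) = U (o(L, U) = (U*4)/4 = (4*U)/4 = U)
(1414 + 29)*(o(-2, 6) - 2)**2 = (1414 + 29)*(6 - 2)**2 = 1443*4**2 = 1443*16 = 23088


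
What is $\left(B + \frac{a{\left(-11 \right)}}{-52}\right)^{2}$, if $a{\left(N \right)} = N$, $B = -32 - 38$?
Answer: $\frac{13169641}{2704} \approx 4870.4$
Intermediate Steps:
$B = -70$
$\left(B + \frac{a{\left(-11 \right)}}{-52}\right)^{2} = \left(-70 - \frac{11}{-52}\right)^{2} = \left(-70 - - \frac{11}{52}\right)^{2} = \left(-70 + \frac{11}{52}\right)^{2} = \left(- \frac{3629}{52}\right)^{2} = \frac{13169641}{2704}$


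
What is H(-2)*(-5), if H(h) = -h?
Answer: -10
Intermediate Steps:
H(-2)*(-5) = -1*(-2)*(-5) = 2*(-5) = -10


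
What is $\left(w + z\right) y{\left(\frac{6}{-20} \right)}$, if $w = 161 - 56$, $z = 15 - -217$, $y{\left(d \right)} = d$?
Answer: $- \frac{1011}{10} \approx -101.1$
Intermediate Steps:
$z = 232$ ($z = 15 + 217 = 232$)
$w = 105$
$\left(w + z\right) y{\left(\frac{6}{-20} \right)} = \left(105 + 232\right) \frac{6}{-20} = 337 \cdot 6 \left(- \frac{1}{20}\right) = 337 \left(- \frac{3}{10}\right) = - \frac{1011}{10}$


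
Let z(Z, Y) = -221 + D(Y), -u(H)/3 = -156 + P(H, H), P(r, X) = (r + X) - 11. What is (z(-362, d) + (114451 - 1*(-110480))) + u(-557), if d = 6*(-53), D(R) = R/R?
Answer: 228554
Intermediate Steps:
D(R) = 1
P(r, X) = -11 + X + r (P(r, X) = (X + r) - 11 = -11 + X + r)
d = -318
u(H) = 501 - 6*H (u(H) = -3*(-156 + (-11 + H + H)) = -3*(-156 + (-11 + 2*H)) = -3*(-167 + 2*H) = 501 - 6*H)
z(Z, Y) = -220 (z(Z, Y) = -221 + 1 = -220)
(z(-362, d) + (114451 - 1*(-110480))) + u(-557) = (-220 + (114451 - 1*(-110480))) + (501 - 6*(-557)) = (-220 + (114451 + 110480)) + (501 + 3342) = (-220 + 224931) + 3843 = 224711 + 3843 = 228554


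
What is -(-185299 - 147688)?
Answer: 332987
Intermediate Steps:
-(-185299 - 147688) = -1*(-332987) = 332987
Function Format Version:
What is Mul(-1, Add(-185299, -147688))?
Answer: 332987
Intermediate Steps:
Mul(-1, Add(-185299, -147688)) = Mul(-1, -332987) = 332987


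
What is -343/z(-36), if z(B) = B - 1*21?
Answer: 343/57 ≈ 6.0175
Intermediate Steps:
z(B) = -21 + B (z(B) = B - 21 = -21 + B)
-343/z(-36) = -343/(-21 - 36) = -343/(-57) = -343*(-1/57) = 343/57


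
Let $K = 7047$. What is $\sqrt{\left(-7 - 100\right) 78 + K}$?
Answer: $i \sqrt{1299} \approx 36.042 i$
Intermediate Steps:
$\sqrt{\left(-7 - 100\right) 78 + K} = \sqrt{\left(-7 - 100\right) 78 + 7047} = \sqrt{\left(-107\right) 78 + 7047} = \sqrt{-8346 + 7047} = \sqrt{-1299} = i \sqrt{1299}$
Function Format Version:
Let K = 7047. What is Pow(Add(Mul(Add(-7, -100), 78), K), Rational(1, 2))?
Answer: Mul(I, Pow(1299, Rational(1, 2))) ≈ Mul(36.042, I)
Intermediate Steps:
Pow(Add(Mul(Add(-7, -100), 78), K), Rational(1, 2)) = Pow(Add(Mul(Add(-7, -100), 78), 7047), Rational(1, 2)) = Pow(Add(Mul(-107, 78), 7047), Rational(1, 2)) = Pow(Add(-8346, 7047), Rational(1, 2)) = Pow(-1299, Rational(1, 2)) = Mul(I, Pow(1299, Rational(1, 2)))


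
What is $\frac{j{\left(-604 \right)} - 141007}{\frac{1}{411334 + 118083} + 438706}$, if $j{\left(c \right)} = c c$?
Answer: $\frac{118488289353}{232258414403} \approx 0.51016$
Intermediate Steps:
$j{\left(c \right)} = c^{2}$
$\frac{j{\left(-604 \right)} - 141007}{\frac{1}{411334 + 118083} + 438706} = \frac{\left(-604\right)^{2} - 141007}{\frac{1}{411334 + 118083} + 438706} = \frac{364816 - 141007}{\frac{1}{529417} + 438706} = \frac{223809}{\frac{1}{529417} + 438706} = \frac{223809}{\frac{232258414403}{529417}} = 223809 \cdot \frac{529417}{232258414403} = \frac{118488289353}{232258414403}$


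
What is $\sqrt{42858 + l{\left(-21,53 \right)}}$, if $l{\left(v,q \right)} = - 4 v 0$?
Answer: $3 \sqrt{4762} \approx 207.02$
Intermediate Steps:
$l{\left(v,q \right)} = 0$
$\sqrt{42858 + l{\left(-21,53 \right)}} = \sqrt{42858 + 0} = \sqrt{42858} = 3 \sqrt{4762}$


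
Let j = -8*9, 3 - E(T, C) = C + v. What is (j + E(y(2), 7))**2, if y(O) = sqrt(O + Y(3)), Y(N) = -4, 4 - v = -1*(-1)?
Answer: 6241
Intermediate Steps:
v = 3 (v = 4 - (-1)*(-1) = 4 - 1*1 = 4 - 1 = 3)
y(O) = sqrt(-4 + O) (y(O) = sqrt(O - 4) = sqrt(-4 + O))
E(T, C) = -C (E(T, C) = 3 - (C + 3) = 3 - (3 + C) = 3 + (-3 - C) = -C)
j = -72
(j + E(y(2), 7))**2 = (-72 - 1*7)**2 = (-72 - 7)**2 = (-79)**2 = 6241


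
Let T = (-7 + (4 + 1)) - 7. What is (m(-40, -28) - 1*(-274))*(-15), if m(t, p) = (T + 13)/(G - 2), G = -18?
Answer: -4107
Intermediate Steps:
T = -9 (T = (-7 + 5) - 7 = -2 - 7 = -9)
m(t, p) = -1/5 (m(t, p) = (-9 + 13)/(-18 - 2) = 4/(-20) = 4*(-1/20) = -1/5)
(m(-40, -28) - 1*(-274))*(-15) = (-1/5 - 1*(-274))*(-15) = (-1/5 + 274)*(-15) = (1369/5)*(-15) = -4107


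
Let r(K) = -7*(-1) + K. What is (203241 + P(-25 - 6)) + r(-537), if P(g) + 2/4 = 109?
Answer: 405639/2 ≈ 2.0282e+5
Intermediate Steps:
P(g) = 217/2 (P(g) = -1/2 + 109 = 217/2)
r(K) = 7 + K
(203241 + P(-25 - 6)) + r(-537) = (203241 + 217/2) + (7 - 537) = 406699/2 - 530 = 405639/2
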